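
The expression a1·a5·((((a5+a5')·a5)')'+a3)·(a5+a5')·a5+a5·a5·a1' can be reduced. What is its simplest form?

a5

a1·a5·((((a5+a5')·a5)')'+a3)·(a5+a5')·a5+a5·a5·a1'
= a1·a5·((a5+a5')·a5+a3)·(a5+a5')·a5+a5·a5·a1'   — double negation
= a1·a5·(a5+a5')·a5+a5·a5·a1'   — absorption
= a1·a5·a5+a5·a5·a1'   — complement / identity
= a5·a5   — distribution
= a5   — idempotence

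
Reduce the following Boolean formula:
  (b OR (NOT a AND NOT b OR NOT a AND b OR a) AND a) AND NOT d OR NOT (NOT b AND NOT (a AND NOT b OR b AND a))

(b OR (NOT a AND NOT b OR NOT a AND b OR a) AND a) AND NOT d OR NOT (NOT b AND NOT (a AND NOT b OR b AND a))
= (b OR (NOT a OR a) AND a) AND NOT d OR NOT (NOT b AND NOT (a AND NOT b OR b AND a))   [distribution]
= (b OR (NOT a OR a) AND a) AND NOT d OR b OR a AND NOT b OR b AND a   [De Morgan]
= (b OR (NOT a OR a) AND a) AND NOT d OR b OR a   [distribution]
= (b OR a) AND NOT d OR b OR a   [complement / identity]
= b OR a   [absorption]

b OR a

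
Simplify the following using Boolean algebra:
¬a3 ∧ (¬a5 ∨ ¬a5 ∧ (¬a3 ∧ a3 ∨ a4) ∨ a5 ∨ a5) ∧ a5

¬a3 ∧ (¬a5 ∨ ¬a5 ∧ (¬a3 ∧ a3 ∨ a4) ∨ a5 ∨ a5) ∧ a5
= ¬a3 ∧ (¬a5 ∨ ¬a5 ∧ a4 ∨ a5 ∨ a5) ∧ a5
= ¬a3 ∧ (¬a5 ∨ ¬a5 ∧ a4 ∨ a5) ∧ a5
= ¬a3 ∧ (¬a5 ∨ a5) ∧ a5
= ¬a3 ∧ a5

¬a3 ∧ a5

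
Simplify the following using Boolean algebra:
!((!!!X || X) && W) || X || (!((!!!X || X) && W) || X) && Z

!((!!!X || X) && W) || X || (!((!!!X || X) && W) || X) && Z
= !((!!!X || X) && W) || X   [absorption]
= !((!X || X) && W) || X   [double negation]
= !W || X   [complement / identity]

!W || X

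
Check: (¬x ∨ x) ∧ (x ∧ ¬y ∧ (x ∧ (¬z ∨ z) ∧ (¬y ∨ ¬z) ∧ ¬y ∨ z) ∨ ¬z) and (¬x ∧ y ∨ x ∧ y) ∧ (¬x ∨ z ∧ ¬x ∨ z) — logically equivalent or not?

E1: (¬x ∨ x) ∧ (x ∧ ¬y ∧ (x ∧ (¬z ∨ z) ∧ (¬y ∨ ¬z) ∧ ¬y ∨ z) ∨ ¬z)
    = x ∧ ¬y ∧ (x ∧ (¬z ∨ z) ∧ (¬y ∨ ¬z) ∧ ¬y ∨ z) ∨ ¬z   (complement / identity)
    = x ∧ ¬y ∧ (x ∧ (¬y ∨ ¬z) ∧ ¬y ∨ z) ∨ ¬z   (complement / identity)
    = x ∧ ¬y ∧ (x ∧ ¬y ∨ z) ∨ ¬z   (absorption)
    = x ∧ ¬y ∨ ¬z   (absorption)
E2: (¬x ∧ y ∨ x ∧ y) ∧ (¬x ∨ z ∧ ¬x ∨ z)
    = (¬x ∧ y ∨ x ∧ y) ∧ (¬x ∨ z)   (absorption)
    = y ∧ (¬x ∨ z)   (distribution)
These differ: at x=1, y=1, z=0, E1 = 1 but E2 = 0.

No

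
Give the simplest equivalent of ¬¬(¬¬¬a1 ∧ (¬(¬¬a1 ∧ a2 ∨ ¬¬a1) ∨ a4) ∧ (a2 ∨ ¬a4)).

¬a1 ∧ (a2 ∨ ¬a4)

¬¬(¬¬¬a1 ∧ (¬(¬¬a1 ∧ a2 ∨ ¬¬a1) ∨ a4) ∧ (a2 ∨ ¬a4))
= ¬¬(¬¬¬a1 ∧ (¬¬¬a1 ∨ a4) ∧ (a2 ∨ ¬a4))
= ¬¬(¬¬¬a1 ∧ (a2 ∨ ¬a4))
= ¬¬(¬a1 ∧ (a2 ∨ ¬a4))
= ¬a1 ∧ (a2 ∨ ¬a4)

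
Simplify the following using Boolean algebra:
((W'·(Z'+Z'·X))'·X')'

W'·Z'+X

((W'·(Z'+Z'·X))'·X')'
= W'·(Z'+Z'·X)+X   [De Morgan]
= W'·Z'+X   [absorption]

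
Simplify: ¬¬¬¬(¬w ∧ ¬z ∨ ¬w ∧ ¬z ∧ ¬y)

¬¬¬¬(¬w ∧ ¬z ∨ ¬w ∧ ¬z ∧ ¬y)
= ¬¬(¬w ∧ ¬z ∨ ¬w ∧ ¬z ∧ ¬y)   [double negation]
= ¬¬(¬w ∧ ¬z)   [absorption]
= ¬w ∧ ¬z   [double negation]

¬w ∧ ¬z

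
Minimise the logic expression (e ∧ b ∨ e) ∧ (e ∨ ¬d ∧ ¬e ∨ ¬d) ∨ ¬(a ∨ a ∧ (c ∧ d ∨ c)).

(e ∧ b ∨ e) ∧ (e ∨ ¬d ∧ ¬e ∨ ¬d) ∨ ¬(a ∨ a ∧ (c ∧ d ∨ c))
= e ∧ (e ∨ ¬d ∧ ¬e ∨ ¬d) ∨ ¬(a ∨ a ∧ (c ∧ d ∨ c))   [absorption]
= e ∧ (e ∨ ¬d ∧ ¬e ∨ ¬d) ∨ ¬(a ∨ a ∧ c)   [absorption]
= e ∧ (e ∨ ¬d) ∨ ¬(a ∨ a ∧ c)   [absorption]
= e ∨ ¬(a ∨ a ∧ c)   [absorption]
= e ∨ ¬a   [absorption]

e ∨ ¬a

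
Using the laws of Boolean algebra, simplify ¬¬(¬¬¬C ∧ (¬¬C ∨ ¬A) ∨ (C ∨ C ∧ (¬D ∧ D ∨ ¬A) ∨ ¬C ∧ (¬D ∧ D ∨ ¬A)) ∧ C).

¬¬(¬¬¬C ∧ (¬¬C ∨ ¬A) ∨ (C ∨ C ∧ (¬D ∧ D ∨ ¬A) ∨ ¬C ∧ (¬D ∧ D ∨ ¬A)) ∧ C)
= ¬¬¬C ∧ (¬¬C ∨ ¬A) ∨ (C ∨ C ∧ (¬D ∧ D ∨ ¬A) ∨ ¬C ∧ (¬D ∧ D ∨ ¬A)) ∧ C   [double negation]
= ¬¬¬C ∧ (C ∨ ¬A) ∨ (C ∨ C ∧ (¬D ∧ D ∨ ¬A) ∨ ¬C ∧ (¬D ∧ D ∨ ¬A)) ∧ C   [double negation]
= ¬¬¬C ∧ (C ∨ ¬A) ∨ (C ∨ ¬D ∧ D ∨ ¬A) ∧ C   [distribution]
= ¬C ∧ (C ∨ ¬A) ∨ (C ∨ ¬D ∧ D ∨ ¬A) ∧ C   [double negation]
= ¬C ∧ (C ∨ ¬A) ∨ (C ∨ ¬A) ∧ C   [complement / identity]
= C ∨ ¬A   [distribution]

C ∨ ¬A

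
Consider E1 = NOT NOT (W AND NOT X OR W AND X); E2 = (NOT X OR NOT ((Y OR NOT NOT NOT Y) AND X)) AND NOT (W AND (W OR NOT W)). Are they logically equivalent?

E1: NOT NOT (W AND NOT X OR W AND X)
    = W AND NOT X OR W AND X   [double negation]
    = W   [distribution]
E2: (NOT X OR NOT ((Y OR NOT NOT NOT Y) AND X)) AND NOT (W AND (W OR NOT W))
    = (NOT X OR NOT ((Y OR NOT Y) AND X)) AND NOT (W AND (W OR NOT W))   [double negation]
    = (NOT X OR NOT X) AND NOT (W AND (W OR NOT W))   [complement / identity]
    = NOT X AND NOT (W AND (W OR NOT W))   [idempotence]
    = NOT X AND NOT W   [complement / identity]
These differ: at W=1, X=0, Y=0, E1 = 1 but E2 = 0.

No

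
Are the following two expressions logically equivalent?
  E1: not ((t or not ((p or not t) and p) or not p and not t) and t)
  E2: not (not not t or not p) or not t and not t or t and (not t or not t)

E1: not ((t or not ((p or not t) and p) or not p and not t) and t)
    = not ((t or not p or not p and not t) and t)
    = not ((t or not p) and t)
    = not t
E2: not (not not t or not p) or not t and not t or t and (not t or not t)
    = not (not not t or not p) or not t and not t or t and not t
    = not (not not t or not p) or not t
    = not t and p or not t
    = not t
Both reduce to not t, so they are equivalent.

Yes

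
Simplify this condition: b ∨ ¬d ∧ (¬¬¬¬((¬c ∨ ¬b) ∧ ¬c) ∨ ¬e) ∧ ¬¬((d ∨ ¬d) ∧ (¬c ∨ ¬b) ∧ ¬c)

b ∨ ¬d ∧ ¬c

b ∨ ¬d ∧ (¬¬¬¬((¬c ∨ ¬b) ∧ ¬c) ∨ ¬e) ∧ ¬¬((d ∨ ¬d) ∧ (¬c ∨ ¬b) ∧ ¬c)
= b ∨ ¬d ∧ (¬¬¬¬((¬c ∨ ¬b) ∧ ¬c) ∨ ¬e) ∧ ¬¬((¬c ∨ ¬b) ∧ ¬c)   [complement / identity]
= b ∨ ¬d ∧ (¬¬((¬c ∨ ¬b) ∧ ¬c) ∨ ¬e) ∧ ¬¬((¬c ∨ ¬b) ∧ ¬c)   [double negation]
= b ∨ ¬d ∧ ¬¬((¬c ∨ ¬b) ∧ ¬c)   [absorption]
= b ∨ ¬d ∧ (¬c ∨ ¬b) ∧ ¬c   [double negation]
= b ∨ ¬d ∧ ¬c   [absorption]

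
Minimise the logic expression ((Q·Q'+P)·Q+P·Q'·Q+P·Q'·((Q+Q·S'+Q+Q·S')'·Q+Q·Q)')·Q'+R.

P·Q'+R

((Q·Q'+P)·Q+P·Q'·Q+P·Q'·((Q+Q·S'+Q+Q·S')'·Q+Q·Q)')·Q'+R
= ((Q·Q'+P)·Q+P·Q'·Q+P·Q'·((Q+Q·S')'·Q+Q·Q)')·Q'+R   — idempotence
= ((Q·Q'+P)·Q+P·Q'·Q+P·Q'·(Q'·Q+Q·Q)')·Q'+R   — absorption
= (P·Q+P·Q'·Q+P·Q'·(Q'·Q+Q·Q)')·Q'+R   — complement / identity
= (P·Q+P·Q'·Q+P·Q'·Q')·Q'+R   — distribution
= (P·Q+P·Q')·Q'+R   — distribution
= P·Q'+R   — distribution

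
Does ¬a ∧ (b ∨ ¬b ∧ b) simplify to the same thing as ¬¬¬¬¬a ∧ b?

E1: ¬a ∧ (b ∨ ¬b ∧ b)
    = ¬a ∧ b   [complement / identity]
E2: ¬¬¬¬¬a ∧ b
    = ¬¬¬a ∧ b   [double negation]
    = ¬a ∧ b   [double negation]
Both reduce to ¬a ∧ b, so they are equivalent.

Yes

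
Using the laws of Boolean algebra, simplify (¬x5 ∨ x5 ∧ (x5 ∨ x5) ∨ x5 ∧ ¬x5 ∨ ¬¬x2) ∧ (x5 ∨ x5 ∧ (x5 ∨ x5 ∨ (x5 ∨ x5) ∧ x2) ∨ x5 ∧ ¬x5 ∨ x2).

(¬x5 ∨ x5 ∧ (x5 ∨ x5) ∨ x5 ∧ ¬x5 ∨ ¬¬x2) ∧ (x5 ∨ x5 ∧ (x5 ∨ x5 ∨ (x5 ∨ x5) ∧ x2) ∨ x5 ∧ ¬x5 ∨ x2)
= (¬x5 ∨ x5 ∧ (x5 ∨ x5) ∨ x5 ∧ ¬x5 ∨ ¬¬x2) ∧ (x5 ∨ x5 ∧ (x5 ∨ x5) ∨ x5 ∧ ¬x5 ∨ x2)   [absorption]
= (¬x5 ∨ x5 ∧ (x5 ∨ x5) ∨ x5 ∧ ¬x5 ∨ x2) ∧ (x5 ∨ x5 ∧ (x5 ∨ x5) ∨ x5 ∧ ¬x5 ∨ x2)   [double negation]
= ¬x5 ∧ x5 ∨ x5 ∧ (x5 ∨ x5) ∨ x5 ∧ ¬x5 ∨ x2   [distribution]
= ¬x5 ∧ x5 ∨ x5 ∧ x5 ∨ x5 ∧ ¬x5 ∨ x2   [idempotence]
= x5 ∧ x5 ∨ x5 ∧ ¬x5 ∨ x2   [complement / identity]
= x5 ∨ x2   [distribution]

x5 ∨ x2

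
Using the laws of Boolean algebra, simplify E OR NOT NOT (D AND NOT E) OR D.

E OR D

E OR NOT NOT (D AND NOT E) OR D
= E OR D AND NOT E OR D   [double negation]
= E OR D   [absorption]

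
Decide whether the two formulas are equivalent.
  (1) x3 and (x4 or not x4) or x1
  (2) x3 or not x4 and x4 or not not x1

Yes

E1: x3 and (x4 or not x4) or x1
    = x3 or x1   — complement / identity
E2: x3 or not x4 and x4 or not not x1
    = x3 or not x4 and x4 or x1   — double negation
    = x3 or x1   — complement / identity
Both reduce to x3 or x1, so they are equivalent.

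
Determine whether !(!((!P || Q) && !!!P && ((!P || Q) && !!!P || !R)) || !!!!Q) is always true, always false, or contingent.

!(!((!P || Q) && !!!P && ((!P || Q) && !!!P || !R)) || !!!!Q)
= !(!((!P || Q) && !!!P) || !!!!Q)   (absorption)
= !(!((!P || Q) && !!!P) || !!Q)   (double negation)
= !(!((!P || Q) && !P) || !!Q)   (double negation)
= !(!!P || !!Q)   (absorption)
= !P && !Q   (De Morgan)
This depends on P, Q, so it is not a constant.

contingent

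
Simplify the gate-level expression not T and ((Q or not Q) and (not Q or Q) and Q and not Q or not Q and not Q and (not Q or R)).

not T and not Q

not T and ((Q or not Q) and (not Q or Q) and Q and not Q or not Q and not Q and (not Q or R))
= not T and ((Q or not Q) and Q and not Q or not Q and not Q and (not Q or R))   (complement / identity)
= not T and ((Q or not Q) and Q and not Q or not Q and not Q)   (absorption)
= not T and (Q and not Q or not Q and not Q)   (complement / identity)
= not T and not Q   (distribution)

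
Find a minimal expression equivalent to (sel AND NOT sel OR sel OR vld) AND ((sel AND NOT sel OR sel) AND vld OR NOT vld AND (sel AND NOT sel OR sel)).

(sel AND NOT sel OR sel OR vld) AND ((sel AND NOT sel OR sel) AND vld OR NOT vld AND (sel AND NOT sel OR sel))
= (sel AND NOT sel OR sel OR vld) AND (sel AND NOT sel OR sel)
= sel AND NOT sel OR sel
= sel

sel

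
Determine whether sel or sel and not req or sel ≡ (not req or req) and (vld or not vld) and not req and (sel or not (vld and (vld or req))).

No

E1: sel or sel and not req or sel
    = sel or sel   — absorption
    = sel   — idempotence
E2: (not req or req) and (vld or not vld) and not req and (sel or not (vld and (vld or req)))
    = (vld or not vld) and not req and (sel or not (vld and (vld or req)))   — complement / identity
    = (vld or not vld) and not req and (sel or not vld)   — absorption
    = not req and (sel or not vld)   — complement / identity
These differ: at req=0, sel=0, vld=0, E1 = 0 but E2 = 1.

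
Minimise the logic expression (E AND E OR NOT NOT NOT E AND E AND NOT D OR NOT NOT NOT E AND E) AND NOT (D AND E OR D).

(E AND E OR NOT NOT NOT E AND E AND NOT D OR NOT NOT NOT E AND E) AND NOT (D AND E OR D)
= (E AND E OR NOT NOT NOT E AND E AND NOT D OR NOT NOT NOT E AND E) AND NOT D   — absorption
= (E AND E OR NOT NOT NOT E AND E) AND NOT D   — absorption
= (E AND E OR NOT E AND E) AND NOT D   — double negation
= E AND NOT D   — distribution

E AND NOT D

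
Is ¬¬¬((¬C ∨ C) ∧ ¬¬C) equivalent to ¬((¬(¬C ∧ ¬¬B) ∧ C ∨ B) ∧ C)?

E1: ¬¬¬((¬C ∨ C) ∧ ¬¬C)
    = ¬¬¬¬¬C
    = ¬¬¬C
    = ¬C
E2: ¬((¬(¬C ∧ ¬¬B) ∧ C ∨ B) ∧ C)
    = ¬(((C ∨ ¬B) ∧ C ∨ B) ∧ C)
    = ¬((C ∨ B) ∧ C)
    = ¬C
Both reduce to ¬C, so they are equivalent.

Yes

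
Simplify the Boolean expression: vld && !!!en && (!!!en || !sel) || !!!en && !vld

!en

vld && !!!en && (!!!en || !sel) || !!!en && !vld
= vld && !!!en || !!!en && !vld   [absorption]
= !!!en   [distribution]
= !en   [double negation]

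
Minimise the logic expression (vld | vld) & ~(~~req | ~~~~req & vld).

(vld | vld) & ~(~~req | ~~~~req & vld)
= (vld | vld) & ~(~~req | ~~req & vld)   — double negation
= (vld | vld) & ~~~req   — absorption
= vld & ~~~req   — idempotence
= vld & ~req   — double negation

vld & ~req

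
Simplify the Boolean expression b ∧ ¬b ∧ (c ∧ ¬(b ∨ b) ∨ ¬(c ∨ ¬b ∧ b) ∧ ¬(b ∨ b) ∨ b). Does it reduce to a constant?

False

b ∧ ¬b ∧ (c ∧ ¬(b ∨ b) ∨ ¬(c ∨ ¬b ∧ b) ∧ ¬(b ∨ b) ∨ b)
= b ∧ ¬b ∧ (c ∧ ¬(b ∨ b) ∨ ¬c ∧ ¬(b ∨ b) ∨ b)   — complement / identity
= b ∧ ¬b ∧ (¬(b ∨ b) ∨ b)   — distribution
= b ∧ ¬b ∧ (¬b ∨ b)   — idempotence
= b ∧ ¬b   — complement / identity
= False   — complement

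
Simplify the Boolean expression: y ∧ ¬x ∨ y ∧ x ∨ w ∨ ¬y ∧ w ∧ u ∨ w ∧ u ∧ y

y ∨ w

y ∧ ¬x ∨ y ∧ x ∨ w ∨ ¬y ∧ w ∧ u ∨ w ∧ u ∧ y
= y ∧ ¬x ∨ y ∧ x ∨ w ∨ w ∧ u
= y ∨ w ∨ w ∧ u
= y ∨ w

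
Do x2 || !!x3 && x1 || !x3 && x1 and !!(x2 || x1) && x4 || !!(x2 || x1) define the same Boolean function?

E1: x2 || !!x3 && x1 || !x3 && x1
    = x2 || x3 && x1 || !x3 && x1   — double negation
    = x2 || x1   — distribution
E2: !!(x2 || x1) && x4 || !!(x2 || x1)
    = !!(x2 || x1)   — absorption
    = x2 || x1   — double negation
Both reduce to x2 || x1, so they are equivalent.

Yes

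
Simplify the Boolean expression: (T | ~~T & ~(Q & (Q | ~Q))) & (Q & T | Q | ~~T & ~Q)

T

(T | ~~T & ~(Q & (Q | ~Q))) & (Q & T | Q | ~~T & ~Q)
= (T | ~~T & ~Q) & (Q & T | Q | ~~T & ~Q)   [complement / identity]
= T & (Q & T | Q) | ~~T & ~Q   [distribution]
= T & (Q & T | Q) | T & ~Q   [double negation]
= T & Q | T & ~Q   [absorption]
= T   [distribution]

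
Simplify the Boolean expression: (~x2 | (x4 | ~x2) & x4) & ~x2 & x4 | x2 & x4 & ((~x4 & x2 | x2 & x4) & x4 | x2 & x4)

(~x2 | (x4 | ~x2) & x4) & ~x2 & x4 | x2 & x4 & ((~x4 & x2 | x2 & x4) & x4 | x2 & x4)
= (~x2 | (x4 | ~x2) & x4) & ~x2 & x4 | x2 & x4 & (x2 & x4 | x2 & x4)   (distribution)
= (~x2 | x4) & ~x2 & x4 | x2 & x4 & (x2 & x4 | x2 & x4)   (absorption)
= (~x2 | x4) & ~x2 & x4 | x2 & x4 & x2 & x4   (idempotence)
= (~x2 | x4) & ~x2 & x4 | x2 & x4   (idempotence)
= ~x2 & x4 | x2 & x4   (absorption)
= x4   (distribution)

x4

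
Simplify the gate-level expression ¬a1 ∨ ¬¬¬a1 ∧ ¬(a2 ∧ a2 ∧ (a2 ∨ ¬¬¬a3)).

¬a1

¬a1 ∨ ¬¬¬a1 ∧ ¬(a2 ∧ a2 ∧ (a2 ∨ ¬¬¬a3))
= ¬a1 ∨ ¬¬¬a1 ∧ ¬(a2 ∧ a2 ∧ (a2 ∨ ¬a3))
= ¬a1 ∨ ¬a1 ∧ ¬(a2 ∧ a2 ∧ (a2 ∨ ¬a3))
= ¬a1 ∨ ¬a1 ∧ ¬(a2 ∧ a2)
= ¬a1 ∨ ¬a1 ∧ ¬a2
= ¬a1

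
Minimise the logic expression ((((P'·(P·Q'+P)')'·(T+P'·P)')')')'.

((((P'·(P·Q'+P)')'·(T+P'·P)')')')'
= ((P'·(P·Q'+P)'+T+P'·P)')'
= P'·(P·Q'+P)'+T+P'·P
= P'·P'+T+P'·P
= P'·P'+T
= P'+T

P'+T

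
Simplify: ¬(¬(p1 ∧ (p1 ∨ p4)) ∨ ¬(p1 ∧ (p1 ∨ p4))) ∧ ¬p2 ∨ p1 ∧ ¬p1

p1 ∧ ¬p2

¬(¬(p1 ∧ (p1 ∨ p4)) ∨ ¬(p1 ∧ (p1 ∨ p4))) ∧ ¬p2 ∨ p1 ∧ ¬p1
= p1 ∧ (p1 ∨ p4) ∧ p1 ∧ (p1 ∨ p4) ∧ ¬p2 ∨ p1 ∧ ¬p1   [De Morgan]
= p1 ∧ (p1 ∨ p4) ∧ ¬p2 ∨ p1 ∧ ¬p1   [idempotence]
= p1 ∧ ¬p2 ∨ p1 ∧ ¬p1   [absorption]
= p1 ∧ ¬p2   [complement / identity]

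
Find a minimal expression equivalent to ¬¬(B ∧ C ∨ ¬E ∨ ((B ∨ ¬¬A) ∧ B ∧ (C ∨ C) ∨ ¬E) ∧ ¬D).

¬¬(B ∧ C ∨ ¬E ∨ ((B ∨ ¬¬A) ∧ B ∧ (C ∨ C) ∨ ¬E) ∧ ¬D)
= ¬¬(B ∧ C ∨ ¬E ∨ ((B ∨ ¬¬A) ∧ B ∧ C ∨ ¬E) ∧ ¬D)   (idempotence)
= ¬¬(B ∧ C ∨ ¬E ∨ ((B ∨ A) ∧ B ∧ C ∨ ¬E) ∧ ¬D)   (double negation)
= B ∧ C ∨ ¬E ∨ ((B ∨ A) ∧ B ∧ C ∨ ¬E) ∧ ¬D   (double negation)
= B ∧ C ∨ ¬E ∨ (B ∧ C ∨ ¬E) ∧ ¬D   (absorption)
= B ∧ C ∨ ¬E   (absorption)

B ∧ C ∨ ¬E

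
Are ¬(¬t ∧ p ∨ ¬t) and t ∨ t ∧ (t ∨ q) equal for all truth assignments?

E1: ¬(¬t ∧ p ∨ ¬t)
    = ¬¬t   [absorption]
    = t   [double negation]
E2: t ∨ t ∧ (t ∨ q)
    = t ∨ t   [absorption]
    = t   [idempotence]
Both reduce to t, so they are equivalent.

Yes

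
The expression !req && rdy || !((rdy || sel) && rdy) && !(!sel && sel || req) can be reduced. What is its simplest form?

!req && rdy || !((rdy || sel) && rdy) && !(!sel && sel || req)
= !req && rdy || !((rdy || sel) && rdy) && !req   [complement / identity]
= !req && rdy || !rdy && !req   [absorption]
= !req   [distribution]

!req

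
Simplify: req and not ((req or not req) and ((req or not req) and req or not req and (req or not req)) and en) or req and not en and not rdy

req and not en

req and not ((req or not req) and ((req or not req) and req or not req and (req or not req)) and en) or req and not en and not rdy
= req and not (((req or not req) and req or not req and (req or not req)) and en) or req and not en and not rdy   (complement / identity)
= req and not ((req or not req) and en) or req and not en and not rdy   (distribution)
= req and not en or req and not en and not rdy   (complement / identity)
= req and not en   (absorption)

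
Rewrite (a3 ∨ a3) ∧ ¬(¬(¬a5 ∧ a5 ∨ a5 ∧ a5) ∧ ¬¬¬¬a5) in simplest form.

(a3 ∨ a3) ∧ ¬(¬(¬a5 ∧ a5 ∨ a5 ∧ a5) ∧ ¬¬¬¬a5)
= (a3 ∨ a3) ∧ ¬(¬(¬a5 ∧ a5 ∨ a5 ∧ a5) ∧ ¬¬a5)   [double negation]
= a3 ∧ ¬(¬(¬a5 ∧ a5 ∨ a5 ∧ a5) ∧ ¬¬a5)   [idempotence]
= a3 ∧ ¬(¬a5 ∧ ¬¬a5)   [distribution]
= a3 ∧ (a5 ∨ ¬a5)   [De Morgan]
= a3   [complement / identity]

a3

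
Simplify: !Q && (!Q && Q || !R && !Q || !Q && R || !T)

!Q

!Q && (!Q && Q || !R && !Q || !Q && R || !T)
= !Q && (!Q && Q || !Q || !T)   (distribution)
= !Q && (!Q || !T)   (complement / identity)
= !Q   (absorption)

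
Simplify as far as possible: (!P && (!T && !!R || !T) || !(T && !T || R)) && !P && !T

(!P && (!T && !!R || !T) || !(T && !T || R)) && !P && !T
= (!P && (!T && R || !T) || !(T && !T || R)) && !P && !T   (double negation)
= (!P && !T || !(T && !T || R)) && !P && !T   (absorption)
= (!P && !T || !R) && !P && !T   (complement / identity)
= !P && !T   (absorption)

!P && !T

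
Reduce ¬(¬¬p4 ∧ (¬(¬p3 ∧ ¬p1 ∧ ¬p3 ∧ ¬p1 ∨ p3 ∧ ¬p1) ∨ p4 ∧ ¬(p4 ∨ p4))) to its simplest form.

¬(¬¬p4 ∧ (¬(¬p3 ∧ ¬p1 ∧ ¬p3 ∧ ¬p1 ∨ p3 ∧ ¬p1) ∨ p4 ∧ ¬(p4 ∨ p4)))
= ¬(¬¬p4 ∧ (¬(¬p3 ∧ ¬p1 ∧ ¬p3 ∧ ¬p1 ∨ p3 ∧ ¬p1) ∨ p4 ∧ ¬p4))
= ¬(¬¬p4 ∧ (¬(¬p3 ∧ ¬p1 ∨ p3 ∧ ¬p1) ∨ p4 ∧ ¬p4))
= ¬(¬¬p4 ∧ (¬¬p1 ∨ p4 ∧ ¬p4))
= ¬(¬¬p4 ∧ ¬¬p1)
= ¬p4 ∨ ¬p1

¬p4 ∨ ¬p1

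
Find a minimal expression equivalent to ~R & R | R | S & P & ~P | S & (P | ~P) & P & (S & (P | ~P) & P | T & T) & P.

R | S & P

~R & R | R | S & P & ~P | S & (P | ~P) & P & (S & (P | ~P) & P | T & T) & P
= ~R & R | R | S & P & ~P | S & (P | ~P) & P & (S & (P | ~P) & P | T) & P
= ~R & R | R | S & P & ~P | S & (P | ~P) & P & P
= ~R & R | R | S & P & ~P | S & P & P
= ~R & R | R | (~P | P) & S & P
= R | (~P | P) & S & P
= R | S & P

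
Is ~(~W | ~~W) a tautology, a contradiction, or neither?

contradiction

~(~W | ~~W)
= W & ~W   — De Morgan
= 0   — complement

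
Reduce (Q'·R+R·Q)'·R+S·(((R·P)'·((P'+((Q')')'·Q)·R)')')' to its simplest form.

S·R'

(Q'·R+R·Q)'·R+S·(((R·P)'·((P'+((Q')')'·Q)·R)')')'
= (Q'·R+R·Q)'·R+S·(((R·P)'·((P'+Q'·Q)·R)')')'   (double negation)
= R'·R+S·(((R·P)'·((P'+Q'·Q)·R)')')'   (distribution)
= R'·R+S·(R·P+(P'+Q'·Q)·R)'   (De Morgan)
= R'·R+S·(R·P+P'·R)'   (complement / identity)
= R'·R+S·R'   (distribution)
= S·R'   (complement / identity)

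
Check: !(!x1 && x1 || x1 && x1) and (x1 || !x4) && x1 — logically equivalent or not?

No

E1: !(!x1 && x1 || x1 && x1)
    = !x1   [distribution]
E2: (x1 || !x4) && x1
    = x1   [absorption]
These differ: at x1=0, x4=0, E1 = 1 but E2 = 0.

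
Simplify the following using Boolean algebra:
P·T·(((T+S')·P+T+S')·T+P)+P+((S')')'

P+S'

P·T·(((T+S')·P+T+S')·T+P)+P+((S')')'
= P·T·(((T+S')·P+T+S')·T+P)+P+S'   [double negation]
= P·T·((T+S')·T+P)+P+S'   [absorption]
= P·T·(T+P)+P+S'   [absorption]
= P·T+P+S'   [absorption]
= P+S'   [absorption]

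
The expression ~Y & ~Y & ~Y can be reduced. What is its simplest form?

~Y & ~Y & ~Y
= ~Y & ~Y
= ~Y

~Y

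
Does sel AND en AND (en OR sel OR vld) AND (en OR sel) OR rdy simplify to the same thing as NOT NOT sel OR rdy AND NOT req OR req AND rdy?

No

E1: sel AND en AND (en OR sel OR vld) AND (en OR sel) OR rdy
    = sel AND en AND (en OR sel) OR rdy
    = sel AND en OR rdy
E2: NOT NOT sel OR rdy AND NOT req OR req AND rdy
    = NOT NOT sel OR rdy
    = sel OR rdy
These differ: at en=0, rdy=0, req=0, sel=1, vld=1, E1 = 0 but E2 = 1.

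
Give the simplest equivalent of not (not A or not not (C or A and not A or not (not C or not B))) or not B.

not (not A or not not (C or A and not A or not (not C or not B))) or not B
= not (not A or not not (C or A and not A or C and B)) or not B   — De Morgan
= A and not (C or A and not A or C and B) or not B   — De Morgan
= A and not (C or C and B) or not B   — complement / identity
= A and not C or not B   — absorption

A and not C or not B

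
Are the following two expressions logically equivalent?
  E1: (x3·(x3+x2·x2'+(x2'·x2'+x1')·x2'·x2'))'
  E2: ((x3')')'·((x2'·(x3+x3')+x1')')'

No

E1: (x3·(x3+x2·x2'+(x2'·x2'+x1')·x2'·x2'))'
    = (x3·(x3+x2·x2'+x2'·x2'))'   [absorption]
    = (x3·(x3+x2'))'   [distribution]
    = x3'   [absorption]
E2: ((x3')')'·((x2'·(x3+x3')+x1')')'
    = x3'·((x2'·(x3+x3')+x1')')'   [double negation]
    = x3'·((x2'+x1')')'   [complement / identity]
    = x3'·(x2'+x1')   [double negation]
These differ: at x1=1, x2=1, x3=0, E1 = 1 but E2 = 0.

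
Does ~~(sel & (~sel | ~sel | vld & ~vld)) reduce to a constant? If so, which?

yes, False

~~(sel & (~sel | ~sel | vld & ~vld))
= ~~(sel & (~sel | vld & ~vld))
= sel & (~sel | vld & ~vld)
= sel & ~sel
= 0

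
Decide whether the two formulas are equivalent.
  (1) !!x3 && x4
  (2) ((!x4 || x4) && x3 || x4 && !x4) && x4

E1: !!x3 && x4
    = x3 && x4   (double negation)
E2: ((!x4 || x4) && x3 || x4 && !x4) && x4
    = (!x4 || x4) && x3 && x4   (complement / identity)
    = x3 && x4   (complement / identity)
Both reduce to x3 && x4, so they are equivalent.

Yes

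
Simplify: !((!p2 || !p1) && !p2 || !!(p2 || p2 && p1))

false

!((!p2 || !p1) && !p2 || !!(p2 || p2 && p1))
= !(!p2 || !!(p2 || p2 && p1))   — absorption
= p2 && !(p2 || p2 && p1)   — De Morgan
= p2 && !p2   — absorption
= false   — complement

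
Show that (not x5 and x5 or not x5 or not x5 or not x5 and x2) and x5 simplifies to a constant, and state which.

False

(not x5 and x5 or not x5 or not x5 or not x5 and x2) and x5
= (not x5 and x5 or not x5 or not x5) and x5   (absorption)
= (not x5 or not x5) and x5   (complement / identity)
= not x5 and x5   (idempotence)
= False   (complement)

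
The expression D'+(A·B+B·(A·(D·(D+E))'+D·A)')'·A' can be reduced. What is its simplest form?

D'+(A·B+B·(A·(D·(D+E))'+D·A)')'·A'
= D'+(A·B+B·(A·D'+D·A)')'·A'   (absorption)
= D'+(A·B+B·A')'·A'   (distribution)
= D'+B'·A'   (distribution)

D'+B'·A'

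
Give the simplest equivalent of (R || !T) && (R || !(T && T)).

(R || !T) && (R || !(T && T))
= (R || !T) && (R || !T)   [idempotence]
= !T && !T || R   [distribution]
= !T || R   [idempotence]

!T || R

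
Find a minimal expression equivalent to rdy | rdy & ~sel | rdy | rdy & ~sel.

rdy

rdy | rdy & ~sel | rdy | rdy & ~sel
= rdy | rdy & ~sel   — idempotence
= rdy   — absorption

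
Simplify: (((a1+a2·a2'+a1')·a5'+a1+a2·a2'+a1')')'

(((a1+a2·a2'+a1')·a5'+a1+a2·a2'+a1')')'
= ((a1+a2·a2'+a1')')'   — absorption
= ((a1+a1')')'   — complement / identity
= a1+a1'   — double negation
= 1   — complement

1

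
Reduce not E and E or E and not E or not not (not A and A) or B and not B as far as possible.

False

not E and E or E and not E or not not (not A and A) or B and not B
= not E and E or not not (not A and A) or B and not B   (complement / identity)
= not E and E or not A and A or B and not B   (double negation)
= not A and A or B and not B   (complement / identity)
= not A and A   (complement / identity)
= False   (complement)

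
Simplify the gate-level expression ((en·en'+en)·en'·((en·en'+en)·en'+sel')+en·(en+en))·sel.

en·sel

((en·en'+en)·en'·((en·en'+en)·en'+sel')+en·(en+en))·sel
= ((en·en'+en)·en'+en·(en+en))·sel   — absorption
= ((en·en'+en)·en'+en·en)·sel   — idempotence
= (en·en'+en·en)·sel   — complement / identity
= en·sel   — distribution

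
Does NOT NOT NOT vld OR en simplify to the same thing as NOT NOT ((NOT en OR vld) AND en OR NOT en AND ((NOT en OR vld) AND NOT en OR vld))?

E1: NOT NOT NOT vld OR en
    = NOT vld OR en
E2: NOT NOT ((NOT en OR vld) AND en OR NOT en AND ((NOT en OR vld) AND NOT en OR vld))
    = (NOT en OR vld) AND en OR NOT en AND ((NOT en OR vld) AND NOT en OR vld)
    = (NOT en OR vld) AND en OR NOT en AND (NOT en OR vld)
    = NOT en OR vld
These differ: at en=0, vld=1, E1 = 0 but E2 = 1.

No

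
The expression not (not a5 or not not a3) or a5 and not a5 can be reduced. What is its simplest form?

not (not a5 or not not a3) or a5 and not a5
= not (not a5 or not not a3)
= a5 and not a3

a5 and not a3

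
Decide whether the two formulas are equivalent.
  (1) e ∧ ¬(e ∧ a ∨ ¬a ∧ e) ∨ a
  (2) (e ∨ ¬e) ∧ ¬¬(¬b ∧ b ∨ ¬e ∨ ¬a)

No

E1: e ∧ ¬(e ∧ a ∨ ¬a ∧ e) ∨ a
    = e ∧ ¬e ∨ a   — distribution
    = a   — complement / identity
E2: (e ∨ ¬e) ∧ ¬¬(¬b ∧ b ∨ ¬e ∨ ¬a)
    = (e ∨ ¬e) ∧ (¬b ∧ b ∨ ¬e ∨ ¬a)   — double negation
    = (e ∨ ¬e) ∧ (¬e ∨ ¬a)   — complement / identity
    = ¬e ∨ ¬a   — complement / identity
These differ: at a=0, b=0, e=0, E1 = 0 but E2 = 1.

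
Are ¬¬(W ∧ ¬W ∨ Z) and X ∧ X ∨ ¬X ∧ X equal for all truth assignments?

No

E1: ¬¬(W ∧ ¬W ∨ Z)
    = W ∧ ¬W ∨ Z
    = Z
E2: X ∧ X ∨ ¬X ∧ X
    = X ∧ X
    = X
These differ: at W=0, X=0, Z=1, E1 = 1 but E2 = 0.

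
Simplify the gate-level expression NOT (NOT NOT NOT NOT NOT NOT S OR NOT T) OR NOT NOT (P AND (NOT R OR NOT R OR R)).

NOT (NOT NOT NOT NOT NOT NOT S OR NOT T) OR NOT NOT (P AND (NOT R OR NOT R OR R))
= NOT NOT NOT NOT NOT S AND T OR NOT NOT (P AND (NOT R OR NOT R OR R))
= NOT NOT NOT NOT NOT S AND T OR NOT NOT (P AND (NOT R OR R))
= NOT NOT NOT S AND T OR NOT NOT (P AND (NOT R OR R))
= NOT S AND T OR NOT NOT (P AND (NOT R OR R))
= NOT S AND T OR P AND (NOT R OR R)
= NOT S AND T OR P

NOT S AND T OR P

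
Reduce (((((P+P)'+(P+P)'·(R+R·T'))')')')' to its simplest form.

(((((P+P)'+(P+P)'·(R+R·T'))')')')'
= (((((P+P)'+(P+P)'·R)')')')'   — absorption
= (((P+P)'+(P+P)'·R)')'   — double negation
= (((P+P)')')'   — absorption
= (P+P)'   — double negation
= P'   — idempotence

P'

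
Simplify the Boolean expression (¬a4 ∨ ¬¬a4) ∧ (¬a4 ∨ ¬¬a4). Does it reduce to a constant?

True

(¬a4 ∨ ¬¬a4) ∧ (¬a4 ∨ ¬¬a4)
= ¬a4 ∨ ¬¬a4   (idempotence)
= ¬a4 ∨ a4   (double negation)
= True   (complement)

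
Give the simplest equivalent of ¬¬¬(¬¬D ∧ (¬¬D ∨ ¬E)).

¬¬¬(¬¬D ∧ (¬¬D ∨ ¬E))
= ¬¬¬¬¬D   [absorption]
= ¬¬¬D   [double negation]
= ¬D   [double negation]

¬D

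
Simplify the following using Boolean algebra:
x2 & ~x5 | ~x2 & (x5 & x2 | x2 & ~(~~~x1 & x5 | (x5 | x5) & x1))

x2 & ~x5

x2 & ~x5 | ~x2 & (x5 & x2 | x2 & ~(~~~x1 & x5 | (x5 | x5) & x1))
= x2 & ~x5 | ~x2 & (x5 & x2 | x2 & ~(~x1 & x5 | (x5 | x5) & x1))
= x2 & ~x5 | ~x2 & (x5 & x2 | x2 & ~(~x1 & x5 | x5 & x1))
= x2 & ~x5 | ~x2 & (x5 & x2 | x2 & ~x5)
= x2 & ~x5 | ~x2 & x2
= x2 & ~x5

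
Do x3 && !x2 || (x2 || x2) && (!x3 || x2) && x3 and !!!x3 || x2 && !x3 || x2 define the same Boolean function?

No

E1: x3 && !x2 || (x2 || x2) && (!x3 || x2) && x3
    = x3 && !x2 || (x2 && !x3 || x2) && x3   — distribution
    = x3 && !x2 || x2 && x3   — absorption
    = x3   — distribution
E2: !!!x3 || x2 && !x3 || x2
    = !!!x3 || x2   — absorption
    = !x3 || x2   — double negation
These differ: at x2=0, x3=0, E1 = 0 but E2 = 1.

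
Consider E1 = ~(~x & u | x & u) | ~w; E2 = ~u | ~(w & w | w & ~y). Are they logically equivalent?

Yes

E1: ~(~x & u | x & u) | ~w
    = ~u | ~w   [distribution]
E2: ~u | ~(w & w | w & ~y)
    = ~u | ~(w & (w | ~y))   [distribution]
    = ~u | ~w   [absorption]
Both reduce to ~u | ~w, so they are equivalent.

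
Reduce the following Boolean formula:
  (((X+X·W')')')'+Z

X'+Z

(((X+X·W')')')'+Z
= ((X')')'+Z   — absorption
= X'+Z   — double negation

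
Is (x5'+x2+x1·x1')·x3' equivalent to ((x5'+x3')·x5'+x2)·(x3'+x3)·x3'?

Yes

E1: (x5'+x2+x1·x1')·x3'
    = (x5'+x2)·x3'   (complement / identity)
E2: ((x5'+x3')·x5'+x2)·(x3'+x3)·x3'
    = ((x5'+x3')·x5'+x2)·x3'   (complement / identity)
    = (x5'+x2)·x3'   (absorption)
Both reduce to (x5'+x2)·x3', so they are equivalent.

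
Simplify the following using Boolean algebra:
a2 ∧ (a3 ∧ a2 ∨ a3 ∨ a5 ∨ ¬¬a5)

a2 ∧ (a3 ∨ a5)

a2 ∧ (a3 ∧ a2 ∨ a3 ∨ a5 ∨ ¬¬a5)
= a2 ∧ (a3 ∧ a2 ∨ a3 ∨ a5 ∨ a5)
= a2 ∧ (a3 ∧ a2 ∨ a3 ∨ a5)
= a2 ∧ (a3 ∨ a5)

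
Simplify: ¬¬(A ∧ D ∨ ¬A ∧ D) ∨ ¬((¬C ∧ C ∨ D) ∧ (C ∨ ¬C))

True

¬¬(A ∧ D ∨ ¬A ∧ D) ∨ ¬((¬C ∧ C ∨ D) ∧ (C ∨ ¬C))
= ¬¬D ∨ ¬((¬C ∧ C ∨ D) ∧ (C ∨ ¬C))   (distribution)
= ¬¬D ∨ ¬(D ∧ (C ∨ ¬C))   (complement / identity)
= D ∨ ¬(D ∧ (C ∨ ¬C))   (double negation)
= D ∨ ¬D   (complement / identity)
= True   (complement)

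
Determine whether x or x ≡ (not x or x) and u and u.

No

E1: x or x
    = x   (idempotence)
E2: (not x or x) and u and u
    = u and u   (complement / identity)
    = u   (idempotence)
These differ: at u=1, x=0, E1 = 0 but E2 = 1.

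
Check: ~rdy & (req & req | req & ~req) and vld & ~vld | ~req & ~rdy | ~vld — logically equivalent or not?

No

E1: ~rdy & (req & req | req & ~req)
    = ~rdy & req   [distribution]
E2: vld & ~vld | ~req & ~rdy | ~vld
    = ~req & ~rdy | ~vld   [complement / identity]
These differ: at rdy=0, req=0, vld=0, E1 = 0 but E2 = 1.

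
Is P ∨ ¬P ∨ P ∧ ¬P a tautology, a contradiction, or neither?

P ∨ ¬P ∨ P ∧ ¬P
= P ∨ ¬P   (complement / identity)
= True   (complement)

tautology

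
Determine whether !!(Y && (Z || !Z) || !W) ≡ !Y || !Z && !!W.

No

E1: !!(Y && (Z || !Z) || !W)
    = Y && (Z || !Z) || !W   (double negation)
    = Y || !W   (complement / identity)
E2: !Y || !Z && !!W
    = !Y || !Z && W   (double negation)
These differ: at W=1, Y=0, Z=1, E1 = 0 but E2 = 1.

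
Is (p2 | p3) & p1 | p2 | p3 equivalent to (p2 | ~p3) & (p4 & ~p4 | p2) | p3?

Yes

E1: (p2 | p3) & p1 | p2 | p3
    = p2 | p3
E2: (p2 | ~p3) & (p4 & ~p4 | p2) | p3
    = (p2 | ~p3) & p2 | p3
    = p2 | p3
Both reduce to p2 | p3, so they are equivalent.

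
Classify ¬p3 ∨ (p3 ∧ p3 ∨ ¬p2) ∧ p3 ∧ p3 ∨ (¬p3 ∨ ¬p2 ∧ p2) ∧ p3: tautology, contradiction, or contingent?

tautology

¬p3 ∨ (p3 ∧ p3 ∨ ¬p2) ∧ p3 ∧ p3 ∨ (¬p3 ∨ ¬p2 ∧ p2) ∧ p3
= ¬p3 ∨ (p3 ∧ p3 ∨ ¬p2) ∧ p3 ∧ p3 ∨ ¬p3 ∧ p3   — complement / identity
= ¬p3 ∨ p3 ∧ p3 ∨ ¬p3 ∧ p3   — absorption
= ¬p3 ∨ p3   — distribution
= True   — complement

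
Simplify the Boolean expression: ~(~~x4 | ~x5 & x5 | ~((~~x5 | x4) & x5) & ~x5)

~(~~x4 | ~x5 & x5 | ~((~~x5 | x4) & x5) & ~x5)
= ~(~~x4 | ~x5 & x5 | ~((x5 | x4) & x5) & ~x5)
= ~(~~x4 | ~x5 & x5 | ~x5 & ~x5)
= ~(~~x4 | ~x5)
= ~x4 & x5

~x4 & x5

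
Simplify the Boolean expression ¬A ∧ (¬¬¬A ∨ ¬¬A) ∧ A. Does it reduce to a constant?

False

¬A ∧ (¬¬¬A ∨ ¬¬A) ∧ A
= ¬A ∧ (¬A ∨ ¬¬A) ∧ A   [double negation]
= ¬A ∧ (¬A ∨ A) ∧ A   [double negation]
= ¬A ∧ A   [complement / identity]
= False   [complement]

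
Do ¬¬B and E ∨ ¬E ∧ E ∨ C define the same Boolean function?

No

E1: ¬¬B
    = B
E2: E ∨ ¬E ∧ E ∨ C
    = E ∨ C
These differ: at B=0, C=1, E=0, E1 = 0 but E2 = 1.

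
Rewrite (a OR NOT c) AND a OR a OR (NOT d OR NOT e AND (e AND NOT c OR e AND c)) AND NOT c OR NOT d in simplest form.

a OR NOT d

(a OR NOT c) AND a OR a OR (NOT d OR NOT e AND (e AND NOT c OR e AND c)) AND NOT c OR NOT d
= (a OR NOT c) AND a OR a OR (NOT d OR NOT e AND e) AND NOT c OR NOT d   [distribution]
= a OR a OR (NOT d OR NOT e AND e) AND NOT c OR NOT d   [absorption]
= a OR (NOT d OR NOT e AND e) AND NOT c OR NOT d   [idempotence]
= a OR NOT d AND NOT c OR NOT d   [complement / identity]
= a OR NOT d   [absorption]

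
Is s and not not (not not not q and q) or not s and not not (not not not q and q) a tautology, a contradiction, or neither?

contradiction

s and not not (not not not q and q) or not s and not not (not not not q and q)
= not not (not not not q and q)   [distribution]
= not not (not q and q)   [double negation]
= not q and q   [double negation]
= False   [complement]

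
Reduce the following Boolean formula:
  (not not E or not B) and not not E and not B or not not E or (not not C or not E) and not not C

E or C

(not not E or not B) and not not E and not B or not not E or (not not C or not E) and not not C
= not not E and not B or not not E or (not not C or not E) and not not C   [absorption]
= not not E and not B or not not E or not not C   [absorption]
= not not E or not not C   [absorption]
= E or not not C   [double negation]
= E or C   [double negation]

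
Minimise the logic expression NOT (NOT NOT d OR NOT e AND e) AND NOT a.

NOT (NOT NOT d OR NOT e AND e) AND NOT a
= NOT NOT NOT d AND NOT a   — complement / identity
= NOT d AND NOT a   — double negation

NOT d AND NOT a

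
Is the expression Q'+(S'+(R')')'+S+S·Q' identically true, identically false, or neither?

neither

Q'+(S'+(R')')'+S+S·Q'
= Q'+S·R'+S+S·Q'   [De Morgan]
= Q'+S+S·Q'   [absorption]
= Q'+S   [absorption]
This depends on Q, S, so it is not a constant.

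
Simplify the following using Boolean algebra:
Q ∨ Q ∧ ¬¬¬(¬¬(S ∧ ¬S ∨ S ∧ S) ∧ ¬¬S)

Q ∨ Q ∧ ¬¬¬(¬¬(S ∧ ¬S ∨ S ∧ S) ∧ ¬¬S)
= Q ∨ Q ∧ ¬¬¬(¬¬S ∧ ¬¬S)   — distribution
= Q ∨ Q ∧ ¬¬(¬S ∨ ¬S)   — De Morgan
= Q ∨ Q ∧ ¬¬¬S   — idempotence
= Q ∨ Q ∧ ¬S   — double negation
= Q   — absorption

Q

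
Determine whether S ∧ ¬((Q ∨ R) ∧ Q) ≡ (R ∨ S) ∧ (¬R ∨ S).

No

E1: S ∧ ¬((Q ∨ R) ∧ Q)
    = S ∧ ¬Q   [absorption]
E2: (R ∨ S) ∧ (¬R ∨ S)
    = R ∧ ¬R ∨ S   [distribution]
    = S   [complement / identity]
These differ: at Q=1, R=0, S=1, E1 = 0 but E2 = 1.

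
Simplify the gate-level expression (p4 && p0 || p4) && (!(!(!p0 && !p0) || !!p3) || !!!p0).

p4 && !p0

(p4 && p0 || p4) && (!(!(!p0 && !p0) || !!p3) || !!!p0)
= (p4 && p0 || p4) && (!p0 && !p0 && !p3 || !!!p0)
= (p4 && p0 || p4) && (!p0 && !p0 && !p3 || !p0)
= p4 && (!p0 && !p0 && !p3 || !p0)
= p4 && (!p0 && !p3 || !p0)
= p4 && !p0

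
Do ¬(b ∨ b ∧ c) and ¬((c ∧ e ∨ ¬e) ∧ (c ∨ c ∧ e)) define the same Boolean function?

No

E1: ¬(b ∨ b ∧ c)
    = ¬b   [absorption]
E2: ¬((c ∧ e ∨ ¬e) ∧ (c ∨ c ∧ e))
    = ¬(c ∧ e ∨ ¬e ∧ c)   [distribution]
    = ¬c   [distribution]
These differ: at b=1, c=0, e=0, E1 = 0 but E2 = 1.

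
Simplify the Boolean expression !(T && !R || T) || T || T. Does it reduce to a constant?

true

!(T && !R || T) || T || T
= !T || T || T   — absorption
= !T || T   — idempotence
= true   — complement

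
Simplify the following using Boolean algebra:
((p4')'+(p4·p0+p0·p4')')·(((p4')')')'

((p4')'+(p4·p0+p0·p4')')·(((p4')')')'
= ((p4')'+p0')·(((p4')')')'   [distribution]
= ((p4')'+p0')·(p4')'   [double negation]
= (p4')'   [absorption]
= p4   [double negation]

p4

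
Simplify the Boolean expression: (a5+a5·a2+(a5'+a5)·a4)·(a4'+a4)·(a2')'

(a5+a5·a2+(a5'+a5)·a4)·(a4'+a4)·(a2')'
= (a5+a5·a2+a4)·(a4'+a4)·(a2')'   [complement / identity]
= (a5+a4)·(a4'+a4)·(a2')'   [absorption]
= (a5+a4)·(a2')'   [complement / identity]
= (a5+a4)·a2   [double negation]

(a5+a4)·a2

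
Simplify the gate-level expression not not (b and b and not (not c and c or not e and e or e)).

b and not e

not not (b and b and not (not c and c or not e and e or e))
= b and b and not (not c and c or not e and e or e)   [double negation]
= b and b and not (not c and c or e)   [complement / identity]
= b and not (not c and c or e)   [idempotence]
= b and not e   [complement / identity]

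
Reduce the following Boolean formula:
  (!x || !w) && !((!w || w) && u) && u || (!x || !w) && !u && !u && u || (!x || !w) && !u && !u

(!x || !w) && !((!w || w) && u) && u || (!x || !w) && !u && !u && u || (!x || !w) && !u && !u
= (!x || !w) && !((!w || w) && u) && u || (!x || !w) && !u && !u   [absorption]
= (!x || !w) && !u && u || (!x || !w) && !u && !u   [complement / identity]
= (!x || !w) && !u   [distribution]

(!x || !w) && !u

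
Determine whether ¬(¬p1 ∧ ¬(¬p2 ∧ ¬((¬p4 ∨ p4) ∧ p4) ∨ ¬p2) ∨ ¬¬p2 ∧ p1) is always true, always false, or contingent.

contingent

¬(¬p1 ∧ ¬(¬p2 ∧ ¬((¬p4 ∨ p4) ∧ p4) ∨ ¬p2) ∨ ¬¬p2 ∧ p1)
= ¬(¬p1 ∧ ¬(¬p2 ∧ ¬p4 ∨ ¬p2) ∨ ¬¬p2 ∧ p1)   [complement / identity]
= ¬(¬p1 ∧ ¬¬p2 ∨ ¬¬p2 ∧ p1)   [absorption]
= ¬¬¬p2   [distribution]
= ¬p2   [double negation]
This depends on p2, so it is not a constant.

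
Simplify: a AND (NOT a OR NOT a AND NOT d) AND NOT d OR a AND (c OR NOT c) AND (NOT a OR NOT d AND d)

a AND (NOT a OR NOT a AND NOT d) AND NOT d OR a AND (c OR NOT c) AND (NOT a OR NOT d AND d)
= a AND (NOT a OR NOT a AND NOT d) AND NOT d OR a AND (NOT a OR NOT d AND d)   [complement / identity]
= a AND NOT a AND NOT d OR a AND (NOT a OR NOT d AND d)   [absorption]
= a AND NOT a AND NOT d OR a AND NOT a   [complement / identity]
= a AND NOT a   [absorption]
= FALSE   [complement]

FALSE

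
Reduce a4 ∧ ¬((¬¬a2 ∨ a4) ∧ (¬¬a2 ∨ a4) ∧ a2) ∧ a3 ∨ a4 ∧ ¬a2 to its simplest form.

a4 ∧ ¬a2

a4 ∧ ¬((¬¬a2 ∨ a4) ∧ (¬¬a2 ∨ a4) ∧ a2) ∧ a3 ∨ a4 ∧ ¬a2
= a4 ∧ ¬((¬¬a2 ∨ a4) ∧ a2) ∧ a3 ∨ a4 ∧ ¬a2   — idempotence
= a4 ∧ ¬((a2 ∨ a4) ∧ a2) ∧ a3 ∨ a4 ∧ ¬a2   — double negation
= a4 ∧ ¬a2 ∧ a3 ∨ a4 ∧ ¬a2   — absorption
= a4 ∧ ¬a2   — absorption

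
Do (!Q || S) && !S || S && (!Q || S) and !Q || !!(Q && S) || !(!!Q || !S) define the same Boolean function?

Yes

E1: (!Q || S) && !S || S && (!Q || S)
    = !Q || S   (distribution)
E2: !Q || !!(Q && S) || !(!!Q || !S)
    = !Q || Q && S || !(!!Q || !S)   (double negation)
    = !Q || Q && S || !Q && S   (De Morgan)
    = !Q || S   (distribution)
Both reduce to !Q || S, so they are equivalent.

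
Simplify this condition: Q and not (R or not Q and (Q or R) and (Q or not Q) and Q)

Q and not (R or not Q and (Q or R) and (Q or not Q) and Q)
= Q and not (R or not Q and (Q or R) and Q)   (complement / identity)
= Q and not (R or not Q and Q)   (absorption)
= Q and not R   (complement / identity)

Q and not R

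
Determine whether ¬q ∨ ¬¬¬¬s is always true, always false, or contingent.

contingent

¬q ∨ ¬¬¬¬s
= ¬q ∨ ¬¬s   (double negation)
= ¬q ∨ s   (double negation)
This depends on q, s, so it is not a constant.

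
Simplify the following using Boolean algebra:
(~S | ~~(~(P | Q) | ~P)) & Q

(~S | ~P) & Q

(~S | ~~(~(P | Q) | ~P)) & Q
= (~S | ~((P | Q) & P)) & Q   [De Morgan]
= (~S | ~P) & Q   [absorption]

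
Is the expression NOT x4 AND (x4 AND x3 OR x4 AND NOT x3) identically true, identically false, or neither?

identically false

NOT x4 AND (x4 AND x3 OR x4 AND NOT x3)
= NOT x4 AND x4   — distribution
= FALSE   — complement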